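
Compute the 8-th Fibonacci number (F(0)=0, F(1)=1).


F(n)=F(n-1)+F(n-2)
...F(6)=8, F(7)=13, F(8)=21


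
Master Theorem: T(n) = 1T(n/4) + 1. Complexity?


a=1, b=4, c=0. log_4(1)=0 = c=0. Case 2: O(n^c log n) = O(log n)
Complexity: O(log n)


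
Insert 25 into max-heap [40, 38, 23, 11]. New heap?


Append 25: [40, 38, 23, 11, 25]
Bubble up: no swaps needed
Result: [40, 38, 23, 11, 25]


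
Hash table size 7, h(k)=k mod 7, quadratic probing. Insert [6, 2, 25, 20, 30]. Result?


Insertions: 6->slot 6; 2->slot 2; 25->slot 4; 20->slot 0; 30->slot 3
Table: [20, None, 2, 30, 25, None, 6]


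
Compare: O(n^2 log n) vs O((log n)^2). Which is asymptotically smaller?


polylogarithmic grows slower than n^2 log n
O((log n)^2) is asymptotically smaller; O(n^2 log n) grows faster


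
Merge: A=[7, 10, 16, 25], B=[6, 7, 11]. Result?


Compare heads, take smaller each step.
Merged: [6, 7, 7, 10, 11, 16, 25]


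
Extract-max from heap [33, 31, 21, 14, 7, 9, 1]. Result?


Max = 33
Replace root with last, heapify down
Resulting heap: [31, 14, 21, 1, 7, 9]


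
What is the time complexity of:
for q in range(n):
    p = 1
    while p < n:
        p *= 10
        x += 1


Per nesting level: O(n) * O(log n) = O(n log n)
Complexity: O(n log n)


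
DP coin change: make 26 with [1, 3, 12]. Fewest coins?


dp[0]=0; dp[i]=1+min(dp[i-c] for c in coins)
...dp[21]=4, dp[22]=5, dp[23]=6, dp[24]=2, dp[25]=3, dp[26]=4
Minimum coins for 26 = 4


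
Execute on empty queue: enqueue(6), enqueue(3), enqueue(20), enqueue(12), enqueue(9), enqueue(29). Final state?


enqueue(6) -> [6]
enqueue(3) -> [6, 3]
enqueue(20) -> [6, 3, 20]
enqueue(12) -> [6, 3, 20, 12]
enqueue(9) -> [6, 3, 20, 12, 9]
enqueue(29) -> [6, 3, 20, 12, 9, 29]
Final queue (front to back): [6, 3, 20, 12, 9, 29]


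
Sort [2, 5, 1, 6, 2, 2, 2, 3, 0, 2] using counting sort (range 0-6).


Count array: [1, 1, 5, 1, 0, 1, 1]
Reconstruct: [0, 1, 2, 2, 2, 2, 2, 3, 5, 6]


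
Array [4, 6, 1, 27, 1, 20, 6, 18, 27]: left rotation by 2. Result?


Left rotate by 2: [1, 27, 1, 20, 6, 18, 27, 4, 6]


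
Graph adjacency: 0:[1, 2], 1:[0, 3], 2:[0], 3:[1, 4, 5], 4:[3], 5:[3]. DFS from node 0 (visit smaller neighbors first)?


DFS stack-based: start with [0]
Visit order: [0, 1, 3, 4, 5, 2]


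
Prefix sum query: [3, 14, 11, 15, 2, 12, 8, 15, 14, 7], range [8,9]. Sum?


Prefix sums: [0, 3, 17, 28, 43, 45, 57, 65, 80, 94, 101]
Sum[8..9] = prefix[10] - prefix[8] = 101 - 80 = 21


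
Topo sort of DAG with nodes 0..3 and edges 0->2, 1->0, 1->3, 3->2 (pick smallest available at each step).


Kahn's algorithm, process smallest node first
Order: [1, 0, 3, 2]


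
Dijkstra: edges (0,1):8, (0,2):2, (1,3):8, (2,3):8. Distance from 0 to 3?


Dijkstra from 0:
Distances: {0: 0, 1: 8, 2: 2, 3: 10}
Shortest distance to 3 = 10, path = [0, 2, 3]


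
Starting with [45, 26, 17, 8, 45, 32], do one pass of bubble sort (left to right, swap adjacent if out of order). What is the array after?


After one pass: [26, 17, 8, 45, 32, 45]


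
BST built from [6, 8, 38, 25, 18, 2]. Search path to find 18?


BST root = 6
Search for 18: compare at each node
Path: [6, 8, 38, 25, 18]


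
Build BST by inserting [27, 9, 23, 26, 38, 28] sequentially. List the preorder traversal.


Root = 27; build tree by BST insertion.
Preorder traversal: [27, 9, 23, 26, 38, 28]


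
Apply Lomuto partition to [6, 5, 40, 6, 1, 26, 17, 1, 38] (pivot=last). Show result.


Elements <= 38 go left of pivot.
Result: [6, 5, 6, 1, 26, 17, 1, 38, 40], pivot at index 7


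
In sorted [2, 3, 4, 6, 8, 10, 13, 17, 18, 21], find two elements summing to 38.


Two pointers: lo=0, hi=9
Found pair: (17, 21) summing to 38


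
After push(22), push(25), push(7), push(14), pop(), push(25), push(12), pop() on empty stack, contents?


push(22) -> [22]
push(25) -> [22, 25]
push(7) -> [22, 25, 7]
push(14) -> [22, 25, 7, 14]
pop() returns 14 -> [22, 25, 7]
push(25) -> [22, 25, 7, 25]
push(12) -> [22, 25, 7, 25, 12]
pop() returns 12 -> [22, 25, 7, 25]
Final stack (bottom to top): [22, 25, 7, 25]


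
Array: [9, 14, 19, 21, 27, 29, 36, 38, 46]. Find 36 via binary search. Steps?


Search for 36:
[0,8] mid=4 arr[4]=27
[5,8] mid=6 arr[6]=36
Total: 2 comparisons


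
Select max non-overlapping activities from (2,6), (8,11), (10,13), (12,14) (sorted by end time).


Greedy: pick earliest-ending, then skip overlaps.
Selected (3 activities): [(2, 6), (8, 11), (12, 14)]


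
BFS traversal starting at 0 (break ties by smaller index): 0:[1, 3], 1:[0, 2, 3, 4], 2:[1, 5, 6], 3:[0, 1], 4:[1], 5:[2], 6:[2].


BFS queue: start with [0]
Visit order: [0, 1, 3, 2, 4, 5, 6]


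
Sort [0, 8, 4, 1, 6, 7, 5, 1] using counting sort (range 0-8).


Count array: [1, 2, 0, 0, 1, 1, 1, 1, 1]
Reconstruct: [0, 1, 1, 4, 5, 6, 7, 8]


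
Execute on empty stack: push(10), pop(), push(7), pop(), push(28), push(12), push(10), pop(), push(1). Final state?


push(10) -> [10]
pop() returns 10 -> []
push(7) -> [7]
pop() returns 7 -> []
push(28) -> [28]
push(12) -> [28, 12]
push(10) -> [28, 12, 10]
pop() returns 10 -> [28, 12]
push(1) -> [28, 12, 1]
Final stack (bottom to top): [28, 12, 1]


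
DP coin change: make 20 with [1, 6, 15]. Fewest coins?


dp[0]=0; dp[i]=1+min(dp[i-c] for c in coins)
...dp[15]=1, dp[16]=2, dp[17]=3, dp[18]=3, dp[19]=4, dp[20]=5
Minimum coins for 20 = 5


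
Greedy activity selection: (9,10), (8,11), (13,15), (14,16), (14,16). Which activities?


Greedy: pick earliest-ending, then skip overlaps.
Selected (2 activities): [(9, 10), (13, 15)]


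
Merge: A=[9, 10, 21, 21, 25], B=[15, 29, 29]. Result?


Compare heads, take smaller each step.
Merged: [9, 10, 15, 21, 21, 25, 29, 29]


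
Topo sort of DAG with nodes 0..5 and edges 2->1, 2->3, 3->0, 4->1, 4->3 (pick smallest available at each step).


Kahn's algorithm, process smallest node first
Order: [2, 4, 1, 3, 0, 5]


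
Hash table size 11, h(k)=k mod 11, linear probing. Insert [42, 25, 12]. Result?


Insertions: 42->slot 9; 25->slot 3; 12->slot 1
Table: [None, 12, None, 25, None, None, None, None, None, 42, None]


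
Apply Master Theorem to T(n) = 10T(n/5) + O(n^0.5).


a=10, b=5, c=0.5. log_5(10)=1.431 > c=0.5. Case 1: O(n^log_b(a)) = O(n^1.431)
Complexity: O(n^1.431)


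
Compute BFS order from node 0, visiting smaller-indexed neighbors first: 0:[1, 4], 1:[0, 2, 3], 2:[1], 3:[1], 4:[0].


BFS queue: start with [0]
Visit order: [0, 1, 4, 2, 3]


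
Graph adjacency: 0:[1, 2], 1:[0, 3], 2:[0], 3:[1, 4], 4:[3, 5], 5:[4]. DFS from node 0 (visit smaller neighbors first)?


DFS stack-based: start with [0]
Visit order: [0, 1, 3, 4, 5, 2]


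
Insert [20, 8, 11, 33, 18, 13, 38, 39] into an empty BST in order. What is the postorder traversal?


Root = 20; build tree by BST insertion.
Postorder traversal: [13, 18, 11, 8, 39, 38, 33, 20]


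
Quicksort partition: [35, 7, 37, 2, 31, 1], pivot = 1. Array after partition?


Elements <= 1 go left of pivot.
Result: [1, 7, 37, 2, 31, 35], pivot at index 0


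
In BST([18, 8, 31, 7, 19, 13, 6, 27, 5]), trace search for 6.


BST root = 18
Search for 6: compare at each node
Path: [18, 8, 7, 6]


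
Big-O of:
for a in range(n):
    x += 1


Per nesting level: O(n) = O(n)
Complexity: O(n)


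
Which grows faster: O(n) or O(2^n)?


linear grows slower than exponential
O(n) is asymptotically smaller; O(2^n) grows faster


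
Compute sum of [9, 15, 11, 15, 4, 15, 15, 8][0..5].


Prefix sums: [0, 9, 24, 35, 50, 54, 69, 84, 92]
Sum[0..5] = prefix[6] - prefix[0] = 69 - 0 = 69


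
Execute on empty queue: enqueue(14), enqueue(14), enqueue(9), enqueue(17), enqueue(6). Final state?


enqueue(14) -> [14]
enqueue(14) -> [14, 14]
enqueue(9) -> [14, 14, 9]
enqueue(17) -> [14, 14, 9, 17]
enqueue(6) -> [14, 14, 9, 17, 6]
Final queue (front to back): [14, 14, 9, 17, 6]


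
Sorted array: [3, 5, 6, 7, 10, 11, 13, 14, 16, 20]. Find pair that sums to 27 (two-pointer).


Two pointers: lo=0, hi=9
Found pair: (7, 20) summing to 27


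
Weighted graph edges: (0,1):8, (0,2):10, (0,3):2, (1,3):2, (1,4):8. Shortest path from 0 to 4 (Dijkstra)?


Dijkstra from 0:
Distances: {0: 0, 1: 4, 2: 10, 3: 2, 4: 12}
Shortest distance to 4 = 12, path = [0, 3, 1, 4]


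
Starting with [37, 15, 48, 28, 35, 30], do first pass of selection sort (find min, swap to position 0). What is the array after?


After one pass: [15, 37, 48, 28, 35, 30]


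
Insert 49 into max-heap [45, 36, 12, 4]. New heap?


Append 49: [45, 36, 12, 4, 49]
Bubble up: swap idx 4(49) with idx 1(36); swap idx 1(49) with idx 0(45)
Result: [49, 45, 12, 4, 36]


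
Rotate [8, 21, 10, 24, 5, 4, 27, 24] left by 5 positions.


Left rotate by 5: [4, 27, 24, 8, 21, 10, 24, 5]


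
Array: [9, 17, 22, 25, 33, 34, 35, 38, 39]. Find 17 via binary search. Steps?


Search for 17:
[0,8] mid=4 arr[4]=33
[0,3] mid=1 arr[1]=17
Total: 2 comparisons


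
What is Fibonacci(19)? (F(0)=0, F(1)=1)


F(n)=F(n-1)+F(n-2)
...F(17)=1597, F(18)=2584, F(19)=4181


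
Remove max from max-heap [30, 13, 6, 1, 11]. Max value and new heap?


Max = 30
Replace root with last, heapify down
Resulting heap: [13, 11, 6, 1]


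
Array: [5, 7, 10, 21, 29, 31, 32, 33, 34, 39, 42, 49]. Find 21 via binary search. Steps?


Search for 21:
[0,11] mid=5 arr[5]=31
[0,4] mid=2 arr[2]=10
[3,4] mid=3 arr[3]=21
Total: 3 comparisons


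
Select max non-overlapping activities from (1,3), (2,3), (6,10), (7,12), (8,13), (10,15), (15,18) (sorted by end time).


Greedy: pick earliest-ending, then skip overlaps.
Selected (4 activities): [(1, 3), (6, 10), (10, 15), (15, 18)]


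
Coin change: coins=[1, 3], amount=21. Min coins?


dp[0]=0; dp[i]=1+min(dp[i-c] for c in coins)
...dp[16]=6, dp[17]=7, dp[18]=6, dp[19]=7, dp[20]=8, dp[21]=7
Minimum coins for 21 = 7


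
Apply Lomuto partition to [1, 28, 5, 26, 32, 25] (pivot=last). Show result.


Elements <= 25 go left of pivot.
Result: [1, 5, 25, 26, 32, 28], pivot at index 2


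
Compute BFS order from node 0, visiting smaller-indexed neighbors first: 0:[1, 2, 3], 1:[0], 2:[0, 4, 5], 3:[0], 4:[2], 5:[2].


BFS queue: start with [0]
Visit order: [0, 1, 2, 3, 4, 5]


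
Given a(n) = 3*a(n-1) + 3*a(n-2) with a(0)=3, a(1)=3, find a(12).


Build bottom-up:
...a(10)=719523, a(11)=2727918, a(12)=3*2727918+3*719523=10342323


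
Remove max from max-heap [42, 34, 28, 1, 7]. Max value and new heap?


Max = 42
Replace root with last, heapify down
Resulting heap: [34, 7, 28, 1]


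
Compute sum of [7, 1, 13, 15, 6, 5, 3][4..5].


Prefix sums: [0, 7, 8, 21, 36, 42, 47, 50]
Sum[4..5] = prefix[6] - prefix[4] = 47 - 36 = 11


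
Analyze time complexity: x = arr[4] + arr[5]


Analysis: constant-time operation, no loop
Complexity: O(1)


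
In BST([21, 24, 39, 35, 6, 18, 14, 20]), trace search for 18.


BST root = 21
Search for 18: compare at each node
Path: [21, 6, 18]


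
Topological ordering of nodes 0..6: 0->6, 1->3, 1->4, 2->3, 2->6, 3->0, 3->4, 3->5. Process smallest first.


Kahn's algorithm, process smallest node first
Order: [1, 2, 3, 0, 4, 5, 6]


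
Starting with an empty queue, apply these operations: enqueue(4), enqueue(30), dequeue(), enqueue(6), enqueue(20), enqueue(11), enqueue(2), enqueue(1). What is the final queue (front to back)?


enqueue(4) -> [4]
enqueue(30) -> [4, 30]
dequeue() returns 4 -> [30]
enqueue(6) -> [30, 6]
enqueue(20) -> [30, 6, 20]
enqueue(11) -> [30, 6, 20, 11]
enqueue(2) -> [30, 6, 20, 11, 2]
enqueue(1) -> [30, 6, 20, 11, 2, 1]
Final queue (front to back): [30, 6, 20, 11, 2, 1]


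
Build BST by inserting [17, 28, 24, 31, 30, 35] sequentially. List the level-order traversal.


Root = 17; build tree by BST insertion.
Level-Order traversal: [17, 28, 24, 31, 30, 35]


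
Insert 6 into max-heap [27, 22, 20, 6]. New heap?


Append 6: [27, 22, 20, 6, 6]
Bubble up: no swaps needed
Result: [27, 22, 20, 6, 6]


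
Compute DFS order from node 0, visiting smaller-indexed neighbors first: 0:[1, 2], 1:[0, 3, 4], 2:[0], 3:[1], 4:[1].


DFS stack-based: start with [0]
Visit order: [0, 1, 3, 4, 2]


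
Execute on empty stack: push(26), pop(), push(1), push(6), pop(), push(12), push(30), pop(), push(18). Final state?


push(26) -> [26]
pop() returns 26 -> []
push(1) -> [1]
push(6) -> [1, 6]
pop() returns 6 -> [1]
push(12) -> [1, 12]
push(30) -> [1, 12, 30]
pop() returns 30 -> [1, 12]
push(18) -> [1, 12, 18]
Final stack (bottom to top): [1, 12, 18]


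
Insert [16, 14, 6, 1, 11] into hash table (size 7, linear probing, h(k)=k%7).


Insertions: 16->slot 2; 14->slot 0; 6->slot 6; 1->slot 1; 11->slot 4
Table: [14, 1, 16, None, 11, None, 6]


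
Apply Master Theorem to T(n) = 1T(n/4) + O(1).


a=1, b=4, c=0. log_4(1)=0 = c=0. Case 2: O(n^c log n) = O(log n)
Complexity: O(log n)


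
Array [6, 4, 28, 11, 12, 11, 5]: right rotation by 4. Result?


Right rotate by 4: [11, 12, 11, 5, 6, 4, 28]


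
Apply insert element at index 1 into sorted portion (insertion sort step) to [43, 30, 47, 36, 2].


After one pass: [30, 43, 47, 36, 2]


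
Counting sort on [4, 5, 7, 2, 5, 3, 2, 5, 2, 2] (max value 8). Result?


Count array: [0, 0, 4, 1, 1, 3, 0, 1, 0]
Reconstruct: [2, 2, 2, 2, 3, 4, 5, 5, 5, 7]


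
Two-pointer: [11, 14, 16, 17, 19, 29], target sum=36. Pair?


Two pointers: lo=0, hi=5
Found pair: (17, 19) summing to 36


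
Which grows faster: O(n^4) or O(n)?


linear grows slower than quartic
O(n) is asymptotically smaller; O(n^4) grows faster


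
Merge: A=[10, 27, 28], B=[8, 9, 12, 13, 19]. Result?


Compare heads, take smaller each step.
Merged: [8, 9, 10, 12, 13, 19, 27, 28]


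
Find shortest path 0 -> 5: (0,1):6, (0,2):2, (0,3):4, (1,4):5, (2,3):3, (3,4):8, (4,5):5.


Dijkstra from 0:
Distances: {0: 0, 1: 6, 2: 2, 3: 4, 4: 11, 5: 16}
Shortest distance to 5 = 16, path = [0, 1, 4, 5]


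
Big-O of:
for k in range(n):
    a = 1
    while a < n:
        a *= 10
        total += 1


Per nesting level: O(n) * O(log n) = O(n log n)
Complexity: O(n log n)


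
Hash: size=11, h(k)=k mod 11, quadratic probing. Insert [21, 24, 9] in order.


Insertions: 21->slot 10; 24->slot 2; 9->slot 9
Table: [None, None, 24, None, None, None, None, None, None, 9, 21]


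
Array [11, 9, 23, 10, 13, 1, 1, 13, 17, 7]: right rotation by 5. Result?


Right rotate by 5: [1, 1, 13, 17, 7, 11, 9, 23, 10, 13]


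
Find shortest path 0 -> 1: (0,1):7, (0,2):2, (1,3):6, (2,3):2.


Dijkstra from 0:
Distances: {0: 0, 1: 7, 2: 2, 3: 4}
Shortest distance to 1 = 7, path = [0, 1]


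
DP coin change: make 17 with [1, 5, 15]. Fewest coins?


dp[0]=0; dp[i]=1+min(dp[i-c] for c in coins)
...dp[12]=4, dp[13]=5, dp[14]=6, dp[15]=1, dp[16]=2, dp[17]=3
Minimum coins for 17 = 3


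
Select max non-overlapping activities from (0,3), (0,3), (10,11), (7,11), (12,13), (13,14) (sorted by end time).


Greedy: pick earliest-ending, then skip overlaps.
Selected (4 activities): [(0, 3), (10, 11), (12, 13), (13, 14)]


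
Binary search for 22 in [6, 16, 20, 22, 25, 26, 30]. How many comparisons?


Search for 22:
[0,6] mid=3 arr[3]=22
Total: 1 comparisons


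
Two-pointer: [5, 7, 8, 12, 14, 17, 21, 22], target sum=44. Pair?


Two pointers: lo=0, hi=7
No pair sums to 44


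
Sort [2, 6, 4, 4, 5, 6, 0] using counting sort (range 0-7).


Count array: [1, 0, 1, 0, 2, 1, 2, 0]
Reconstruct: [0, 2, 4, 4, 5, 6, 6]


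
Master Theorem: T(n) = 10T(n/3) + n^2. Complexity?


a=10, b=3, c=2. log_3(10)=2.096 > c=2. Case 1: O(n^log_b(a)) = O(n^2.096)
Complexity: O(n^2.096)


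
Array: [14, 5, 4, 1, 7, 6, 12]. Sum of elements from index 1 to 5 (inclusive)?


Prefix sums: [0, 14, 19, 23, 24, 31, 37, 49]
Sum[1..5] = prefix[6] - prefix[1] = 37 - 14 = 23


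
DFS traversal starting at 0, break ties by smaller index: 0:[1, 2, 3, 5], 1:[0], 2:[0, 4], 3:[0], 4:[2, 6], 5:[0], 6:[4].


DFS stack-based: start with [0]
Visit order: [0, 1, 2, 4, 6, 3, 5]


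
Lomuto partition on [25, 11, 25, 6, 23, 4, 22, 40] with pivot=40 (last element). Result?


Elements <= 40 go left of pivot.
Result: [25, 11, 25, 6, 23, 4, 22, 40], pivot at index 7


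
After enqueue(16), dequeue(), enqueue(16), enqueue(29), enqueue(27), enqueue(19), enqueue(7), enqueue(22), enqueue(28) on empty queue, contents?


enqueue(16) -> [16]
dequeue() returns 16 -> []
enqueue(16) -> [16]
enqueue(29) -> [16, 29]
enqueue(27) -> [16, 29, 27]
enqueue(19) -> [16, 29, 27, 19]
enqueue(7) -> [16, 29, 27, 19, 7]
enqueue(22) -> [16, 29, 27, 19, 7, 22]
enqueue(28) -> [16, 29, 27, 19, 7, 22, 28]
Final queue (front to back): [16, 29, 27, 19, 7, 22, 28]


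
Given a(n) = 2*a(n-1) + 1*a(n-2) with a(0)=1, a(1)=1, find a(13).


Build bottom-up:
...a(11)=8119, a(12)=19601, a(13)=2*19601+1*8119=47321


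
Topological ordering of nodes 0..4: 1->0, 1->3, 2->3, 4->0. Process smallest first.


Kahn's algorithm, process smallest node first
Order: [1, 2, 3, 4, 0]


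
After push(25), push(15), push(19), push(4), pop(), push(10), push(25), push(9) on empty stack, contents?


push(25) -> [25]
push(15) -> [25, 15]
push(19) -> [25, 15, 19]
push(4) -> [25, 15, 19, 4]
pop() returns 4 -> [25, 15, 19]
push(10) -> [25, 15, 19, 10]
push(25) -> [25, 15, 19, 10, 25]
push(9) -> [25, 15, 19, 10, 25, 9]
Final stack (bottom to top): [25, 15, 19, 10, 25, 9]


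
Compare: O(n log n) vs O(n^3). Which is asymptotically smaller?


linearithmic grows slower than cubic
O(n log n) is asymptotically smaller; O(n^3) grows faster


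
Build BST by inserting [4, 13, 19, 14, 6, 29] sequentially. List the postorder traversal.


Root = 4; build tree by BST insertion.
Postorder traversal: [6, 14, 29, 19, 13, 4]


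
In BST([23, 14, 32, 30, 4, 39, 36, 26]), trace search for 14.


BST root = 23
Search for 14: compare at each node
Path: [23, 14]


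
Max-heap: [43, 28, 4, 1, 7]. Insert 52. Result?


Append 52: [43, 28, 4, 1, 7, 52]
Bubble up: swap idx 5(52) with idx 2(4); swap idx 2(52) with idx 0(43)
Result: [52, 28, 43, 1, 7, 4]


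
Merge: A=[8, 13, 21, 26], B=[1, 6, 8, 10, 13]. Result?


Compare heads, take smaller each step.
Merged: [1, 6, 8, 8, 10, 13, 13, 21, 26]


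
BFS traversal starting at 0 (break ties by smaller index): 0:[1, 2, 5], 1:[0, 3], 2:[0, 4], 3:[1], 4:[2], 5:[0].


BFS queue: start with [0]
Visit order: [0, 1, 2, 5, 3, 4]


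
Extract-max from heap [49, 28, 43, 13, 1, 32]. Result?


Max = 49
Replace root with last, heapify down
Resulting heap: [43, 28, 32, 13, 1]


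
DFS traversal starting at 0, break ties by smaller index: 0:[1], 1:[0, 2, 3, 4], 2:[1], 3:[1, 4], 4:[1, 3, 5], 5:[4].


DFS stack-based: start with [0]
Visit order: [0, 1, 2, 3, 4, 5]


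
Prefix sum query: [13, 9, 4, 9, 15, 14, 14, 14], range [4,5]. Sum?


Prefix sums: [0, 13, 22, 26, 35, 50, 64, 78, 92]
Sum[4..5] = prefix[6] - prefix[4] = 64 - 35 = 29


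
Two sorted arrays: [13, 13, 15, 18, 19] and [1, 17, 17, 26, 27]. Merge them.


Compare heads, take smaller each step.
Merged: [1, 13, 13, 15, 17, 17, 18, 19, 26, 27]


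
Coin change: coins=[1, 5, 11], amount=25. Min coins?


dp[0]=0; dp[i]=1+min(dp[i-c] for c in coins)
...dp[20]=4, dp[21]=3, dp[22]=2, dp[23]=3, dp[24]=4, dp[25]=5
Minimum coins for 25 = 5


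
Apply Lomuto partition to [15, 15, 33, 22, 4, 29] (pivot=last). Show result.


Elements <= 29 go left of pivot.
Result: [15, 15, 22, 4, 29, 33], pivot at index 4


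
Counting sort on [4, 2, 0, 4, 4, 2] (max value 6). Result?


Count array: [1, 0, 2, 0, 3, 0, 0]
Reconstruct: [0, 2, 2, 4, 4, 4]


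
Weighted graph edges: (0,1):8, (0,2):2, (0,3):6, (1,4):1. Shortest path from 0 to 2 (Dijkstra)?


Dijkstra from 0:
Distances: {0: 0, 1: 8, 2: 2, 3: 6, 4: 9}
Shortest distance to 2 = 2, path = [0, 2]


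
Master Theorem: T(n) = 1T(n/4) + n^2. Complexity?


a=1, b=4, c=2. log_4(1)=0 < c=2. Case 3: O(n^c) = O(n^2)
Complexity: O(n^2)


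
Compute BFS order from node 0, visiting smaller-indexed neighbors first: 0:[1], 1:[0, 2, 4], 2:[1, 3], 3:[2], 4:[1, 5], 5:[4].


BFS queue: start with [0]
Visit order: [0, 1, 2, 4, 3, 5]


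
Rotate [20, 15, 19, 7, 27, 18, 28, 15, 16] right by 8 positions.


Right rotate by 8: [15, 19, 7, 27, 18, 28, 15, 16, 20]


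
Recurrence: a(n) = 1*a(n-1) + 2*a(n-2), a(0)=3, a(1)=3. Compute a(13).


Build bottom-up:
...a(11)=4095, a(12)=8193, a(13)=1*8193+2*4095=16383


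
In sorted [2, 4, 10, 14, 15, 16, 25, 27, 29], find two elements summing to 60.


Two pointers: lo=0, hi=8
No pair sums to 60


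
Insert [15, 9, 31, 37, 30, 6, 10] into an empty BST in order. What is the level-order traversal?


Root = 15; build tree by BST insertion.
Level-Order traversal: [15, 9, 31, 6, 10, 30, 37]


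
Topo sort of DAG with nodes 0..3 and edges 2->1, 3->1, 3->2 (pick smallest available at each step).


Kahn's algorithm, process smallest node first
Order: [0, 3, 2, 1]


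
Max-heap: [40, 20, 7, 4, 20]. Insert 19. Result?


Append 19: [40, 20, 7, 4, 20, 19]
Bubble up: swap idx 5(19) with idx 2(7)
Result: [40, 20, 19, 4, 20, 7]


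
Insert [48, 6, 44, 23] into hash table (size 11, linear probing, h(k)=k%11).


Insertions: 48->slot 4; 6->slot 6; 44->slot 0; 23->slot 1
Table: [44, 23, None, None, 48, None, 6, None, None, None, None]


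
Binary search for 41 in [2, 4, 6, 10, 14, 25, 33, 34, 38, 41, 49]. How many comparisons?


Search for 41:
[0,10] mid=5 arr[5]=25
[6,10] mid=8 arr[8]=38
[9,10] mid=9 arr[9]=41
Total: 3 comparisons


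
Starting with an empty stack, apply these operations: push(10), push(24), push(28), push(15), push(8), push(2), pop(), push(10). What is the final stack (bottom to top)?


push(10) -> [10]
push(24) -> [10, 24]
push(28) -> [10, 24, 28]
push(15) -> [10, 24, 28, 15]
push(8) -> [10, 24, 28, 15, 8]
push(2) -> [10, 24, 28, 15, 8, 2]
pop() returns 2 -> [10, 24, 28, 15, 8]
push(10) -> [10, 24, 28, 15, 8, 10]
Final stack (bottom to top): [10, 24, 28, 15, 8, 10]


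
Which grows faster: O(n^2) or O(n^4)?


quadratic grows slower than quartic
O(n^2) is asymptotically smaller; O(n^4) grows faster


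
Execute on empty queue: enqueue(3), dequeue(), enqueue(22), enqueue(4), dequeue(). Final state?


enqueue(3) -> [3]
dequeue() returns 3 -> []
enqueue(22) -> [22]
enqueue(4) -> [22, 4]
dequeue() returns 22 -> [4]
Final queue (front to back): [4]


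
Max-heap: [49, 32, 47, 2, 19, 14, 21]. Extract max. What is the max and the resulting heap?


Max = 49
Replace root with last, heapify down
Resulting heap: [47, 32, 21, 2, 19, 14]


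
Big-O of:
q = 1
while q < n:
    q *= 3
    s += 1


Per nesting level: O(log n) = O(log n)
Complexity: O(log n)


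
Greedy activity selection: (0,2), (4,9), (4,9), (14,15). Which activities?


Greedy: pick earliest-ending, then skip overlaps.
Selected (3 activities): [(0, 2), (4, 9), (14, 15)]


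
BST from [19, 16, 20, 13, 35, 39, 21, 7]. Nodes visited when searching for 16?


BST root = 19
Search for 16: compare at each node
Path: [19, 16]


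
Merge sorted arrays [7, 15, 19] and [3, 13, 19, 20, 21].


Compare heads, take smaller each step.
Merged: [3, 7, 13, 15, 19, 19, 20, 21]


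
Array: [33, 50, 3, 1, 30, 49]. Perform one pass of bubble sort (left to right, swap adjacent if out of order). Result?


After one pass: [33, 3, 1, 30, 49, 50]


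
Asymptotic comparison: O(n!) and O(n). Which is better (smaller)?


linear grows slower than factorial
O(n) is asymptotically smaller; O(n!) grows faster


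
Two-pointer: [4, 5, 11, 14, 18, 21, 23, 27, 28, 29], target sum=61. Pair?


Two pointers: lo=0, hi=9
No pair sums to 61


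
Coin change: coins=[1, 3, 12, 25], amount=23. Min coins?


dp[0]=0; dp[i]=1+min(dp[i-c] for c in coins)
...dp[18]=3, dp[19]=4, dp[20]=5, dp[21]=4, dp[22]=5, dp[23]=6
Minimum coins for 23 = 6


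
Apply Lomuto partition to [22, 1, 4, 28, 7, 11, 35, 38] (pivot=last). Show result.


Elements <= 38 go left of pivot.
Result: [22, 1, 4, 28, 7, 11, 35, 38], pivot at index 7


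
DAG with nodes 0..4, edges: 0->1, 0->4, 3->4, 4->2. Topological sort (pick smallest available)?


Kahn's algorithm, process smallest node first
Order: [0, 1, 3, 4, 2]


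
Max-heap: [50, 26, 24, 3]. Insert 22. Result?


Append 22: [50, 26, 24, 3, 22]
Bubble up: no swaps needed
Result: [50, 26, 24, 3, 22]


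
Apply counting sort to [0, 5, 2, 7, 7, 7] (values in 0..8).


Count array: [1, 0, 1, 0, 0, 1, 0, 3, 0]
Reconstruct: [0, 2, 5, 7, 7, 7]


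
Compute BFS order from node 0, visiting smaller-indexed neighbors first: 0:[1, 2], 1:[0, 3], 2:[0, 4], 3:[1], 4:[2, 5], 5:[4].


BFS queue: start with [0]
Visit order: [0, 1, 2, 3, 4, 5]


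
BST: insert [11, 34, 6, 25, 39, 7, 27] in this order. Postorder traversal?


Root = 11; build tree by BST insertion.
Postorder traversal: [7, 6, 27, 25, 39, 34, 11]


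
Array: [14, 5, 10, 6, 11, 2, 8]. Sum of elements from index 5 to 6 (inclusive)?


Prefix sums: [0, 14, 19, 29, 35, 46, 48, 56]
Sum[5..6] = prefix[7] - prefix[5] = 56 - 46 = 10


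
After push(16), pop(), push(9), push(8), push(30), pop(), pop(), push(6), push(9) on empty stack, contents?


push(16) -> [16]
pop() returns 16 -> []
push(9) -> [9]
push(8) -> [9, 8]
push(30) -> [9, 8, 30]
pop() returns 30 -> [9, 8]
pop() returns 8 -> [9]
push(6) -> [9, 6]
push(9) -> [9, 6, 9]
Final stack (bottom to top): [9, 6, 9]


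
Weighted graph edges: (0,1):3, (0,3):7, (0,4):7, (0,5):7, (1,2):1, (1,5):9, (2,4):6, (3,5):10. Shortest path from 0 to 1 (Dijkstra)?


Dijkstra from 0:
Distances: {0: 0, 1: 3, 2: 4, 3: 7, 4: 7, 5: 7}
Shortest distance to 1 = 3, path = [0, 1]


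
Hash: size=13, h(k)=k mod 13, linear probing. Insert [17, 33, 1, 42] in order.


Insertions: 17->slot 4; 33->slot 7; 1->slot 1; 42->slot 3
Table: [None, 1, None, 42, 17, None, None, 33, None, None, None, None, None]


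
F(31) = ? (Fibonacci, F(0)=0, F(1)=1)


F(n)=F(n-1)+F(n-2)
...F(29)=514229, F(30)=832040, F(31)=1346269


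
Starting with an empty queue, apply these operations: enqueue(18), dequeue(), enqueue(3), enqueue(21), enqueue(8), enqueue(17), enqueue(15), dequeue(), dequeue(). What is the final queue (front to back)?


enqueue(18) -> [18]
dequeue() returns 18 -> []
enqueue(3) -> [3]
enqueue(21) -> [3, 21]
enqueue(8) -> [3, 21, 8]
enqueue(17) -> [3, 21, 8, 17]
enqueue(15) -> [3, 21, 8, 17, 15]
dequeue() returns 3 -> [21, 8, 17, 15]
dequeue() returns 21 -> [8, 17, 15]
Final queue (front to back): [8, 17, 15]


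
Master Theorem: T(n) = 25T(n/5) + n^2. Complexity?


a=25, b=5, c=2. log_5(25)=2 = c=2. Case 2: O(n^c log n) = O(n^2 log n)
Complexity: O(n^2 log n)


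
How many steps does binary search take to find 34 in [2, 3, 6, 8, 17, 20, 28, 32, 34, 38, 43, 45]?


Search for 34:
[0,11] mid=5 arr[5]=20
[6,11] mid=8 arr[8]=34
Total: 2 comparisons


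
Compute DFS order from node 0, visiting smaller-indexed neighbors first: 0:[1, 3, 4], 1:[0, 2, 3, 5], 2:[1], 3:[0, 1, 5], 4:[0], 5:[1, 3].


DFS stack-based: start with [0]
Visit order: [0, 1, 2, 3, 5, 4]


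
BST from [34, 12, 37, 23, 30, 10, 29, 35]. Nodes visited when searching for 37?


BST root = 34
Search for 37: compare at each node
Path: [34, 37]


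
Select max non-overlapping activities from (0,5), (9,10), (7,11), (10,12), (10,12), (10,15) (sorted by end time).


Greedy: pick earliest-ending, then skip overlaps.
Selected (3 activities): [(0, 5), (9, 10), (10, 12)]


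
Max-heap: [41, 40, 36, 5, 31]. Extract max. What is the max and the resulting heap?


Max = 41
Replace root with last, heapify down
Resulting heap: [40, 31, 36, 5]


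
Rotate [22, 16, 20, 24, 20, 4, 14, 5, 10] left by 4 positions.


Left rotate by 4: [20, 4, 14, 5, 10, 22, 16, 20, 24]


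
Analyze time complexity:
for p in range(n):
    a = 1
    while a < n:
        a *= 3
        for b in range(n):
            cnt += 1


Per nesting level: O(n) * O(log n) * O(n) = O(n^2 log n)
Complexity: O(n^2 log n)


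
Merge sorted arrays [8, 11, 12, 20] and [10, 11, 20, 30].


Compare heads, take smaller each step.
Merged: [8, 10, 11, 11, 12, 20, 20, 30]


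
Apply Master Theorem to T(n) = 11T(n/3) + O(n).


a=11, b=3, c=1. log_3(11)=2.183 > c=1. Case 1: O(n^log_b(a)) = O(n^2.183)
Complexity: O(n^2.183)


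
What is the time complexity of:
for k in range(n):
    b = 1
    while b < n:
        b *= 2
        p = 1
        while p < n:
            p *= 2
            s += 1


Per nesting level: O(n) * O(log n) * O(log n) = O(n (log n)^2)
Complexity: O(n (log n)^2)


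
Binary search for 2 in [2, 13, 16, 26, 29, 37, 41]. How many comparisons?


Search for 2:
[0,6] mid=3 arr[3]=26
[0,2] mid=1 arr[1]=13
[0,0] mid=0 arr[0]=2
Total: 3 comparisons


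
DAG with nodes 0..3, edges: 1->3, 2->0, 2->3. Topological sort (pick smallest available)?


Kahn's algorithm, process smallest node first
Order: [1, 2, 0, 3]


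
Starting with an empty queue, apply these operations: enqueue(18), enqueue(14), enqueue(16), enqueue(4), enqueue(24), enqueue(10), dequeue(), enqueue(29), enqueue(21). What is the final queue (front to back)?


enqueue(18) -> [18]
enqueue(14) -> [18, 14]
enqueue(16) -> [18, 14, 16]
enqueue(4) -> [18, 14, 16, 4]
enqueue(24) -> [18, 14, 16, 4, 24]
enqueue(10) -> [18, 14, 16, 4, 24, 10]
dequeue() returns 18 -> [14, 16, 4, 24, 10]
enqueue(29) -> [14, 16, 4, 24, 10, 29]
enqueue(21) -> [14, 16, 4, 24, 10, 29, 21]
Final queue (front to back): [14, 16, 4, 24, 10, 29, 21]


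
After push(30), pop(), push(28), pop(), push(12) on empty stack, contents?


push(30) -> [30]
pop() returns 30 -> []
push(28) -> [28]
pop() returns 28 -> []
push(12) -> [12]
Final stack (bottom to top): [12]


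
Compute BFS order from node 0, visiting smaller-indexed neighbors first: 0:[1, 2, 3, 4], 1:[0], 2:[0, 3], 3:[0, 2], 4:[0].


BFS queue: start with [0]
Visit order: [0, 1, 2, 3, 4]


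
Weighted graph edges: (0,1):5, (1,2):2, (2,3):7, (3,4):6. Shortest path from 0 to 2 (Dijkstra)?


Dijkstra from 0:
Distances: {0: 0, 1: 5, 2: 7, 3: 14, 4: 20}
Shortest distance to 2 = 7, path = [0, 1, 2]


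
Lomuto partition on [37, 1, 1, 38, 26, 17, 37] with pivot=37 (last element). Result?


Elements <= 37 go left of pivot.
Result: [37, 1, 1, 26, 17, 37, 38], pivot at index 5


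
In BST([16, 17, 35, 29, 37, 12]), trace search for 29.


BST root = 16
Search for 29: compare at each node
Path: [16, 17, 35, 29]


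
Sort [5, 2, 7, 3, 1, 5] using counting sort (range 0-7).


Count array: [0, 1, 1, 1, 0, 2, 0, 1]
Reconstruct: [1, 2, 3, 5, 5, 7]


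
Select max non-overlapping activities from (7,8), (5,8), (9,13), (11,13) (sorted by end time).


Greedy: pick earliest-ending, then skip overlaps.
Selected (2 activities): [(7, 8), (9, 13)]


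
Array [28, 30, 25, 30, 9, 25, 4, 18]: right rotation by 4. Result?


Right rotate by 4: [9, 25, 4, 18, 28, 30, 25, 30]


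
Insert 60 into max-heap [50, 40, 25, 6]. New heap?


Append 60: [50, 40, 25, 6, 60]
Bubble up: swap idx 4(60) with idx 1(40); swap idx 1(60) with idx 0(50)
Result: [60, 50, 25, 6, 40]


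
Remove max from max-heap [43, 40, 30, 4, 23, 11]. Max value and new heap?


Max = 43
Replace root with last, heapify down
Resulting heap: [40, 23, 30, 4, 11]


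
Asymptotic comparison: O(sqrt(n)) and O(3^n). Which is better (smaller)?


sublinear grows slower than exponential (base 3)
O(sqrt(n)) is asymptotically smaller; O(3^n) grows faster


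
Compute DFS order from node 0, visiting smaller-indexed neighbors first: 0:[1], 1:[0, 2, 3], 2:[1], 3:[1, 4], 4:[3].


DFS stack-based: start with [0]
Visit order: [0, 1, 2, 3, 4]


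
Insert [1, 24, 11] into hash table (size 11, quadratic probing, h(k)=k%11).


Insertions: 1->slot 1; 24->slot 2; 11->slot 0
Table: [11, 1, 24, None, None, None, None, None, None, None, None]


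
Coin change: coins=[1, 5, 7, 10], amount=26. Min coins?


dp[0]=0; dp[i]=1+min(dp[i-c] for c in coins)
...dp[21]=3, dp[22]=3, dp[23]=4, dp[24]=3, dp[25]=3, dp[26]=4
Minimum coins for 26 = 4


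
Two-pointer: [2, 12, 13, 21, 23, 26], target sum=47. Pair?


Two pointers: lo=0, hi=5
Found pair: (21, 26) summing to 47


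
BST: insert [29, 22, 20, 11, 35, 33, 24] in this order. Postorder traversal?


Root = 29; build tree by BST insertion.
Postorder traversal: [11, 20, 24, 22, 33, 35, 29]


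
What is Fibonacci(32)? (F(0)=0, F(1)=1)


F(n)=F(n-1)+F(n-2)
...F(30)=832040, F(31)=1346269, F(32)=2178309


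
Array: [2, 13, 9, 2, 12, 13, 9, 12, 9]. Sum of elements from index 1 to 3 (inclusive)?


Prefix sums: [0, 2, 15, 24, 26, 38, 51, 60, 72, 81]
Sum[1..3] = prefix[4] - prefix[1] = 26 - 2 = 24


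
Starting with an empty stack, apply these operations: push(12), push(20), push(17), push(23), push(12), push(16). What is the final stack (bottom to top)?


push(12) -> [12]
push(20) -> [12, 20]
push(17) -> [12, 20, 17]
push(23) -> [12, 20, 17, 23]
push(12) -> [12, 20, 17, 23, 12]
push(16) -> [12, 20, 17, 23, 12, 16]
Final stack (bottom to top): [12, 20, 17, 23, 12, 16]


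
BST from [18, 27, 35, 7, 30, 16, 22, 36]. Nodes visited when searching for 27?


BST root = 18
Search for 27: compare at each node
Path: [18, 27]


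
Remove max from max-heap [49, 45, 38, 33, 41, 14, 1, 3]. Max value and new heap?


Max = 49
Replace root with last, heapify down
Resulting heap: [45, 41, 38, 33, 3, 14, 1]


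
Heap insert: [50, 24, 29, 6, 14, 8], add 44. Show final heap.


Append 44: [50, 24, 29, 6, 14, 8, 44]
Bubble up: swap idx 6(44) with idx 2(29)
Result: [50, 24, 44, 6, 14, 8, 29]


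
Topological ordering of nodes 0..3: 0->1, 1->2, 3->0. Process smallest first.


Kahn's algorithm, process smallest node first
Order: [3, 0, 1, 2]


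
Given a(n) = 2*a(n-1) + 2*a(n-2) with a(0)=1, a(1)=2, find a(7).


Build bottom-up:
...a(5)=120, a(6)=328, a(7)=2*328+2*120=896


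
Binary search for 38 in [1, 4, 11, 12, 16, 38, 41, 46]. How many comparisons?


Search for 38:
[0,7] mid=3 arr[3]=12
[4,7] mid=5 arr[5]=38
Total: 2 comparisons


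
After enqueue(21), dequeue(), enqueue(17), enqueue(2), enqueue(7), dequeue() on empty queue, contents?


enqueue(21) -> [21]
dequeue() returns 21 -> []
enqueue(17) -> [17]
enqueue(2) -> [17, 2]
enqueue(7) -> [17, 2, 7]
dequeue() returns 17 -> [2, 7]
Final queue (front to back): [2, 7]


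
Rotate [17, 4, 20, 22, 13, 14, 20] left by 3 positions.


Left rotate by 3: [22, 13, 14, 20, 17, 4, 20]


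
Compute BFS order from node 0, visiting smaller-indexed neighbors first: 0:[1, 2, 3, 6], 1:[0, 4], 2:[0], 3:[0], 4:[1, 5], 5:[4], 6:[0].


BFS queue: start with [0]
Visit order: [0, 1, 2, 3, 6, 4, 5]


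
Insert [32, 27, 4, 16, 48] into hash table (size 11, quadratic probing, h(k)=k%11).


Insertions: 32->slot 10; 27->slot 5; 4->slot 4; 16->slot 6; 48->slot 8
Table: [None, None, None, None, 4, 27, 16, None, 48, None, 32]


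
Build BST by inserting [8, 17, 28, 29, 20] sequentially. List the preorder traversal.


Root = 8; build tree by BST insertion.
Preorder traversal: [8, 17, 28, 20, 29]


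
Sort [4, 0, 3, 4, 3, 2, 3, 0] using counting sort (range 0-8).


Count array: [2, 0, 1, 3, 2, 0, 0, 0, 0]
Reconstruct: [0, 0, 2, 3, 3, 3, 4, 4]


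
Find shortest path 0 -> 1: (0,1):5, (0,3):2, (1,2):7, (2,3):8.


Dijkstra from 0:
Distances: {0: 0, 1: 5, 2: 10, 3: 2}
Shortest distance to 1 = 5, path = [0, 1]


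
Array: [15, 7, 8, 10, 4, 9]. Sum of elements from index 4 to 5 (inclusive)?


Prefix sums: [0, 15, 22, 30, 40, 44, 53]
Sum[4..5] = prefix[6] - prefix[4] = 53 - 40 = 13


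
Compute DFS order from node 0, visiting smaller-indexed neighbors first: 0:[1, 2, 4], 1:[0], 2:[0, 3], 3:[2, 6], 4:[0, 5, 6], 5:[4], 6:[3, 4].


DFS stack-based: start with [0]
Visit order: [0, 1, 2, 3, 6, 4, 5]


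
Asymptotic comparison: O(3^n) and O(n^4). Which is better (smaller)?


quartic grows slower than exponential (base 3)
O(n^4) is asymptotically smaller; O(3^n) grows faster


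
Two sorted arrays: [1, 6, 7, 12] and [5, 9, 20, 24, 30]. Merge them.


Compare heads, take smaller each step.
Merged: [1, 5, 6, 7, 9, 12, 20, 24, 30]


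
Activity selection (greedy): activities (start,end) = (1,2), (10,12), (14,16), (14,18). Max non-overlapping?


Greedy: pick earliest-ending, then skip overlaps.
Selected (3 activities): [(1, 2), (10, 12), (14, 16)]


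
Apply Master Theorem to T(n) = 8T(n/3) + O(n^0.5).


a=8, b=3, c=0.5. log_3(8)=1.893 > c=0.5. Case 1: O(n^log_b(a)) = O(n^1.893)
Complexity: O(n^1.893)


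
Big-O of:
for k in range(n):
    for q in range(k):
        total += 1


Per nesting level: O(n) * O(n) [triangular over k] = O(n^2)
Complexity: O(n^2)


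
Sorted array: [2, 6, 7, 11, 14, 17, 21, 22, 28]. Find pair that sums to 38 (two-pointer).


Two pointers: lo=0, hi=8
Found pair: (17, 21) summing to 38


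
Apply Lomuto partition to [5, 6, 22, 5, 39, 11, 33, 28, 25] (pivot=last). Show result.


Elements <= 25 go left of pivot.
Result: [5, 6, 22, 5, 11, 25, 33, 28, 39], pivot at index 5


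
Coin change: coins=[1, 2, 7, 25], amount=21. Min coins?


dp[0]=0; dp[i]=1+min(dp[i-c] for c in coins)
...dp[16]=3, dp[17]=4, dp[18]=4, dp[19]=5, dp[20]=5, dp[21]=3
Minimum coins for 21 = 3


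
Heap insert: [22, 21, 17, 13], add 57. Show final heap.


Append 57: [22, 21, 17, 13, 57]
Bubble up: swap idx 4(57) with idx 1(21); swap idx 1(57) with idx 0(22)
Result: [57, 22, 17, 13, 21]


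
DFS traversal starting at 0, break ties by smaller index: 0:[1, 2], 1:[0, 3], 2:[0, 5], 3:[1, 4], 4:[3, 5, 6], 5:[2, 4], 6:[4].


DFS stack-based: start with [0]
Visit order: [0, 1, 3, 4, 5, 2, 6]


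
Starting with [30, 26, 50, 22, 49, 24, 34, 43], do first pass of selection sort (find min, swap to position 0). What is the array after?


After one pass: [22, 26, 50, 30, 49, 24, 34, 43]


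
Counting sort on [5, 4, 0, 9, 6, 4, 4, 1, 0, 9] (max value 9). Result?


Count array: [2, 1, 0, 0, 3, 1, 1, 0, 0, 2]
Reconstruct: [0, 0, 1, 4, 4, 4, 5, 6, 9, 9]


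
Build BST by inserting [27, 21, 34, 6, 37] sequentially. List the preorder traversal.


Root = 27; build tree by BST insertion.
Preorder traversal: [27, 21, 6, 34, 37]


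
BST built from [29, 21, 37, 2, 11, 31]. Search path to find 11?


BST root = 29
Search for 11: compare at each node
Path: [29, 21, 2, 11]


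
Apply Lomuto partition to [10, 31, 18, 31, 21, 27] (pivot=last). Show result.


Elements <= 27 go left of pivot.
Result: [10, 18, 21, 27, 31, 31], pivot at index 3


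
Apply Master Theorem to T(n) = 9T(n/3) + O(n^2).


a=9, b=3, c=2. log_3(9)=2 = c=2. Case 2: O(n^c log n) = O(n^2 log n)
Complexity: O(n^2 log n)


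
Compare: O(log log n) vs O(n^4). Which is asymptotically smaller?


double-logarithmic grows slower than quartic
O(log log n) is asymptotically smaller; O(n^4) grows faster


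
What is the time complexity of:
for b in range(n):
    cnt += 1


Per nesting level: O(n) = O(n)
Complexity: O(n)


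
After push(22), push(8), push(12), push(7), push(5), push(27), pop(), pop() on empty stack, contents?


push(22) -> [22]
push(8) -> [22, 8]
push(12) -> [22, 8, 12]
push(7) -> [22, 8, 12, 7]
push(5) -> [22, 8, 12, 7, 5]
push(27) -> [22, 8, 12, 7, 5, 27]
pop() returns 27 -> [22, 8, 12, 7, 5]
pop() returns 5 -> [22, 8, 12, 7]
Final stack (bottom to top): [22, 8, 12, 7]
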